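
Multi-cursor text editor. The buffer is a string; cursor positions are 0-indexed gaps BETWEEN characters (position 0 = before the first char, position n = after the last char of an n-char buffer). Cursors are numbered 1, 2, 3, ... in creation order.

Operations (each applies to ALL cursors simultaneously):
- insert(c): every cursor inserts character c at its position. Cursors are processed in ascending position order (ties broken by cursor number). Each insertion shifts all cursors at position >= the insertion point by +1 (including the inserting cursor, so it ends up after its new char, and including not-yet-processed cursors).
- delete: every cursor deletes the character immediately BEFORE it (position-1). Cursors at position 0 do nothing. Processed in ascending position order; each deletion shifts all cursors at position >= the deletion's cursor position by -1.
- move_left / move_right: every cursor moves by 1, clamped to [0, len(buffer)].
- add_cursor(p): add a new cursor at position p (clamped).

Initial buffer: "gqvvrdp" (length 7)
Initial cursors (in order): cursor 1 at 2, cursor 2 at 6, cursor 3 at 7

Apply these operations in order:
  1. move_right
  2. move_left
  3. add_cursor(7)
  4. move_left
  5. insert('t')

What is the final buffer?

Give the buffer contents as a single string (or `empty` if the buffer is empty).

After op 1 (move_right): buffer="gqvvrdp" (len 7), cursors c1@3 c2@7 c3@7, authorship .......
After op 2 (move_left): buffer="gqvvrdp" (len 7), cursors c1@2 c2@6 c3@6, authorship .......
After op 3 (add_cursor(7)): buffer="gqvvrdp" (len 7), cursors c1@2 c2@6 c3@6 c4@7, authorship .......
After op 4 (move_left): buffer="gqvvrdp" (len 7), cursors c1@1 c2@5 c3@5 c4@6, authorship .......
After op 5 (insert('t')): buffer="gtqvvrttdtp" (len 11), cursors c1@2 c2@8 c3@8 c4@10, authorship .1....23.4.

Answer: gtqvvrttdtp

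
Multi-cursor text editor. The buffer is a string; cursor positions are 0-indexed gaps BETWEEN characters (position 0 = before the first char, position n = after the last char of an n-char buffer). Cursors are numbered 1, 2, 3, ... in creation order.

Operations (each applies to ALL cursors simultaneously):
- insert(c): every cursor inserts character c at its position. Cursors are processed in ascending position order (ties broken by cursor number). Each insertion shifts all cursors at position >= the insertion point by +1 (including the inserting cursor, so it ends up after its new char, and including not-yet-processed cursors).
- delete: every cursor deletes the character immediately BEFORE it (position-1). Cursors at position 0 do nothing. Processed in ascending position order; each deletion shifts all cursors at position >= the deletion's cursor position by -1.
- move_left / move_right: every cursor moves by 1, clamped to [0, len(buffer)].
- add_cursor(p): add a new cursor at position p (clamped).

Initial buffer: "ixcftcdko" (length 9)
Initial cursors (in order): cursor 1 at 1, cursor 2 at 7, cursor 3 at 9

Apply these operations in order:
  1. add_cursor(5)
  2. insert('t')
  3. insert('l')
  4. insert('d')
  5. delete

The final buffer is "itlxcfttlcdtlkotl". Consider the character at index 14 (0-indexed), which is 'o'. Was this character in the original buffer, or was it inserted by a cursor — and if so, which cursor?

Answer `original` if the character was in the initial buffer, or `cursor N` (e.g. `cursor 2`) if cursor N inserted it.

Answer: original

Derivation:
After op 1 (add_cursor(5)): buffer="ixcftcdko" (len 9), cursors c1@1 c4@5 c2@7 c3@9, authorship .........
After op 2 (insert('t')): buffer="itxcfttcdtkot" (len 13), cursors c1@2 c4@7 c2@10 c3@13, authorship .1....4..2..3
After op 3 (insert('l')): buffer="itlxcfttlcdtlkotl" (len 17), cursors c1@3 c4@9 c2@13 c3@17, authorship .11....44..22..33
After op 4 (insert('d')): buffer="itldxcfttldcdtldkotld" (len 21), cursors c1@4 c4@11 c2@16 c3@21, authorship .111....444..222..333
After op 5 (delete): buffer="itlxcfttlcdtlkotl" (len 17), cursors c1@3 c4@9 c2@13 c3@17, authorship .11....44..22..33
Authorship (.=original, N=cursor N): . 1 1 . . . . 4 4 . . 2 2 . . 3 3
Index 14: author = original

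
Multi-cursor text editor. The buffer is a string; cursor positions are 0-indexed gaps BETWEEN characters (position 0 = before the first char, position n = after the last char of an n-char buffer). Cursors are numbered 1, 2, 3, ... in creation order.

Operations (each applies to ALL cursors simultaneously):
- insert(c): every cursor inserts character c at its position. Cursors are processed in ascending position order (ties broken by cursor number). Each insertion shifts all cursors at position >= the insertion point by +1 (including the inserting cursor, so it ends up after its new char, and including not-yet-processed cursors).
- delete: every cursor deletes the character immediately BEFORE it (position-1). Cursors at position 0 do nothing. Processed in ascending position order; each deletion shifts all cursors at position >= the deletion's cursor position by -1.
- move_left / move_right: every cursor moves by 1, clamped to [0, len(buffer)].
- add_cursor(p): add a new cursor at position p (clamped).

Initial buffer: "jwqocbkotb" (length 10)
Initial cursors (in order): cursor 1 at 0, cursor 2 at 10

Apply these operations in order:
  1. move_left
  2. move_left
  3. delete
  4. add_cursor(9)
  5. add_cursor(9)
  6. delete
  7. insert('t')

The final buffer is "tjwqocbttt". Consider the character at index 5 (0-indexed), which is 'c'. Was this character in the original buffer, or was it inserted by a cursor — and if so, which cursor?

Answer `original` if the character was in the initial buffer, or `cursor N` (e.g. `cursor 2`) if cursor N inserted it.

Answer: original

Derivation:
After op 1 (move_left): buffer="jwqocbkotb" (len 10), cursors c1@0 c2@9, authorship ..........
After op 2 (move_left): buffer="jwqocbkotb" (len 10), cursors c1@0 c2@8, authorship ..........
After op 3 (delete): buffer="jwqocbktb" (len 9), cursors c1@0 c2@7, authorship .........
After op 4 (add_cursor(9)): buffer="jwqocbktb" (len 9), cursors c1@0 c2@7 c3@9, authorship .........
After op 5 (add_cursor(9)): buffer="jwqocbktb" (len 9), cursors c1@0 c2@7 c3@9 c4@9, authorship .........
After op 6 (delete): buffer="jwqocb" (len 6), cursors c1@0 c2@6 c3@6 c4@6, authorship ......
After op 7 (insert('t')): buffer="tjwqocbttt" (len 10), cursors c1@1 c2@10 c3@10 c4@10, authorship 1......234
Authorship (.=original, N=cursor N): 1 . . . . . . 2 3 4
Index 5: author = original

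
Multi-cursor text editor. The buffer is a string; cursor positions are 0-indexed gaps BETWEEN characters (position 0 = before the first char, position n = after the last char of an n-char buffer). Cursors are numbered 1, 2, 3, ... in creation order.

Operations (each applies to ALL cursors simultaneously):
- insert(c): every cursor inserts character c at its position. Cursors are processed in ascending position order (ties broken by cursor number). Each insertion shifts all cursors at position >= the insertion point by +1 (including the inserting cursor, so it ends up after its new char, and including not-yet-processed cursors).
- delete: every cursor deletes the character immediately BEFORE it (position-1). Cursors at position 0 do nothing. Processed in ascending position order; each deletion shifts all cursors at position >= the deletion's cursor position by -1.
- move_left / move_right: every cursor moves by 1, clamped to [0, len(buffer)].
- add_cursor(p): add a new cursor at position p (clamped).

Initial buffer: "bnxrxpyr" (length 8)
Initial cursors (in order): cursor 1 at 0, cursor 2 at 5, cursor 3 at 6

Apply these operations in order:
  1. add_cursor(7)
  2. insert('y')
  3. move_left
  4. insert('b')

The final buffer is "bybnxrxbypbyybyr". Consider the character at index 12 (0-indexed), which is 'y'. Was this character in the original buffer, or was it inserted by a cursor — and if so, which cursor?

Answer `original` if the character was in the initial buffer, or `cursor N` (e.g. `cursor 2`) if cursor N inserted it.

After op 1 (add_cursor(7)): buffer="bnxrxpyr" (len 8), cursors c1@0 c2@5 c3@6 c4@7, authorship ........
After op 2 (insert('y')): buffer="ybnxrxypyyyr" (len 12), cursors c1@1 c2@7 c3@9 c4@11, authorship 1.....2.3.4.
After op 3 (move_left): buffer="ybnxrxypyyyr" (len 12), cursors c1@0 c2@6 c3@8 c4@10, authorship 1.....2.3.4.
After op 4 (insert('b')): buffer="bybnxrxbypbyybyr" (len 16), cursors c1@1 c2@8 c3@11 c4@14, authorship 11.....22.33.44.
Authorship (.=original, N=cursor N): 1 1 . . . . . 2 2 . 3 3 . 4 4 .
Index 12: author = original

Answer: original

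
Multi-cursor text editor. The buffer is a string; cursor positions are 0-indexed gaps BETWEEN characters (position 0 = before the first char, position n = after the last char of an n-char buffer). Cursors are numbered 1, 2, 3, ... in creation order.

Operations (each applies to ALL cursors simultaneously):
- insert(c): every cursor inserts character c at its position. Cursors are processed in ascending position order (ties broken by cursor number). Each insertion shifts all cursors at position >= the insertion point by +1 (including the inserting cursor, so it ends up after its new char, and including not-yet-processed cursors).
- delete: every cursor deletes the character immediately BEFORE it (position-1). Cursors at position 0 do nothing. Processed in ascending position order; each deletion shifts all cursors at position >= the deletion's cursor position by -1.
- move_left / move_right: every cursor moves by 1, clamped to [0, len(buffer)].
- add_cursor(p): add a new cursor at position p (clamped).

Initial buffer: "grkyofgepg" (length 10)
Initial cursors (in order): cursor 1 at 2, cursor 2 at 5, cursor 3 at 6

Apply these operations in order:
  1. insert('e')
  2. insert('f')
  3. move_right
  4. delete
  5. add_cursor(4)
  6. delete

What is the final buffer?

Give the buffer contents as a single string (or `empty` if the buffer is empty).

After op 1 (insert('e')): buffer="grekyoefegepg" (len 13), cursors c1@3 c2@7 c3@9, authorship ..1...2.3....
After op 2 (insert('f')): buffer="grefkyoeffefgepg" (len 16), cursors c1@4 c2@9 c3@12, authorship ..11...22.33....
After op 3 (move_right): buffer="grefkyoeffefgepg" (len 16), cursors c1@5 c2@10 c3@13, authorship ..11...22.33....
After op 4 (delete): buffer="grefyoefefepg" (len 13), cursors c1@4 c2@8 c3@10, authorship ..11..2233...
After op 5 (add_cursor(4)): buffer="grefyoefefepg" (len 13), cursors c1@4 c4@4 c2@8 c3@10, authorship ..11..2233...
After op 6 (delete): buffer="gryoeeepg" (len 9), cursors c1@2 c4@2 c2@5 c3@6, authorship ....23...

Answer: gryoeeepg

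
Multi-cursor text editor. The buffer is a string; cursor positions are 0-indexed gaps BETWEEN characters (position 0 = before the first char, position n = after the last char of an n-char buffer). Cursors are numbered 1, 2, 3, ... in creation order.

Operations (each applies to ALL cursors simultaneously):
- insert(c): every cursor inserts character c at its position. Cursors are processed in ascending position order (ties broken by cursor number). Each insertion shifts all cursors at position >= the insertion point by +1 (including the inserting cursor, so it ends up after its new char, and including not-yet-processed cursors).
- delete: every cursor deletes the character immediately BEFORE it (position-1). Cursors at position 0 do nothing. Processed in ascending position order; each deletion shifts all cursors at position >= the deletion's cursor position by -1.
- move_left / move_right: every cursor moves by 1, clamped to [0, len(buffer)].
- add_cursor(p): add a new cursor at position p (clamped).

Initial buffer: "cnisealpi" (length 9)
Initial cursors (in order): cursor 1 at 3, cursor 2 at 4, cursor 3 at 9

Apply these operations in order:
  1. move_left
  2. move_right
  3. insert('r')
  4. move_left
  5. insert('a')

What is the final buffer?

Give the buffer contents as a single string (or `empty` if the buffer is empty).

After op 1 (move_left): buffer="cnisealpi" (len 9), cursors c1@2 c2@3 c3@8, authorship .........
After op 2 (move_right): buffer="cnisealpi" (len 9), cursors c1@3 c2@4 c3@9, authorship .........
After op 3 (insert('r')): buffer="cnirsrealpir" (len 12), cursors c1@4 c2@6 c3@12, authorship ...1.2.....3
After op 4 (move_left): buffer="cnirsrealpir" (len 12), cursors c1@3 c2@5 c3@11, authorship ...1.2.....3
After op 5 (insert('a')): buffer="cniarsarealpiar" (len 15), cursors c1@4 c2@7 c3@14, authorship ...11.22.....33

Answer: cniarsarealpiar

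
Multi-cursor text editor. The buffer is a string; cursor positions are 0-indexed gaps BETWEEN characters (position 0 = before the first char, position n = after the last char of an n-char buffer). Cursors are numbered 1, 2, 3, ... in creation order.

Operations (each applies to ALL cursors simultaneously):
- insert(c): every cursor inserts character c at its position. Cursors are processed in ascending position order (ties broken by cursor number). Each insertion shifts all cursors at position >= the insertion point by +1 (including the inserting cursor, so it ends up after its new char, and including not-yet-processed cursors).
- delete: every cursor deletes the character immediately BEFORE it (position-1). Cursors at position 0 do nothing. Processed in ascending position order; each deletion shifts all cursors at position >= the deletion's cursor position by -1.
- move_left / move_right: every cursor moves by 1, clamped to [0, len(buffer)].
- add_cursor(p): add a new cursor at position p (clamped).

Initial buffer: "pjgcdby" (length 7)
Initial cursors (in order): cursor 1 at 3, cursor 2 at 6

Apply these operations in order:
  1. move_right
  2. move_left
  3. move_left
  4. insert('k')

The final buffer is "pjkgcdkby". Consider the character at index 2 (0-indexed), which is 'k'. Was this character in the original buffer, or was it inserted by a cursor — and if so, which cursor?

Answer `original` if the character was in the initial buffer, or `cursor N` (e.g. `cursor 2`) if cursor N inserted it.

After op 1 (move_right): buffer="pjgcdby" (len 7), cursors c1@4 c2@7, authorship .......
After op 2 (move_left): buffer="pjgcdby" (len 7), cursors c1@3 c2@6, authorship .......
After op 3 (move_left): buffer="pjgcdby" (len 7), cursors c1@2 c2@5, authorship .......
After op 4 (insert('k')): buffer="pjkgcdkby" (len 9), cursors c1@3 c2@7, authorship ..1...2..
Authorship (.=original, N=cursor N): . . 1 . . . 2 . .
Index 2: author = 1

Answer: cursor 1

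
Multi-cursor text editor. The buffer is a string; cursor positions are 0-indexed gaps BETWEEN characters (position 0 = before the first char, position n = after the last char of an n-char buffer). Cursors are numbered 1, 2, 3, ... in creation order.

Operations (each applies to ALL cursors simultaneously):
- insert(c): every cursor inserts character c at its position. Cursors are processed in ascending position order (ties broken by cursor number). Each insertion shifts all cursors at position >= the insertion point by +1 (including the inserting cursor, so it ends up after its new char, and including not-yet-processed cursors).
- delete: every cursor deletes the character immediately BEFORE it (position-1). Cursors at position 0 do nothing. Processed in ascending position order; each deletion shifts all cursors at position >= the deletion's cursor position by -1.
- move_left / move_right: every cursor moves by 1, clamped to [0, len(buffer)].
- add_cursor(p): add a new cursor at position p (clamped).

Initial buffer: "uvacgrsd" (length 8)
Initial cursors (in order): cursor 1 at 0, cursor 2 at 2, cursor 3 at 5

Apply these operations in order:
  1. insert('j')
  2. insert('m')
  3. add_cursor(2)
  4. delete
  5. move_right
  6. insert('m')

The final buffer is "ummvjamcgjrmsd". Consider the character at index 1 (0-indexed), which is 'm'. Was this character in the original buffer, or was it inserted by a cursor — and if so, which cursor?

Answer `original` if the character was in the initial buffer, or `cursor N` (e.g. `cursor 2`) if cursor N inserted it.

After op 1 (insert('j')): buffer="juvjacgjrsd" (len 11), cursors c1@1 c2@4 c3@8, authorship 1..2...3...
After op 2 (insert('m')): buffer="jmuvjmacgjmrsd" (len 14), cursors c1@2 c2@6 c3@11, authorship 11..22...33...
After op 3 (add_cursor(2)): buffer="jmuvjmacgjmrsd" (len 14), cursors c1@2 c4@2 c2@6 c3@11, authorship 11..22...33...
After op 4 (delete): buffer="uvjacgjrsd" (len 10), cursors c1@0 c4@0 c2@3 c3@7, authorship ..2...3...
After op 5 (move_right): buffer="uvjacgjrsd" (len 10), cursors c1@1 c4@1 c2@4 c3@8, authorship ..2...3...
After op 6 (insert('m')): buffer="ummvjamcgjrmsd" (len 14), cursors c1@3 c4@3 c2@7 c3@12, authorship .14.2.2..3.3..
Authorship (.=original, N=cursor N): . 1 4 . 2 . 2 . . 3 . 3 . .
Index 1: author = 1

Answer: cursor 1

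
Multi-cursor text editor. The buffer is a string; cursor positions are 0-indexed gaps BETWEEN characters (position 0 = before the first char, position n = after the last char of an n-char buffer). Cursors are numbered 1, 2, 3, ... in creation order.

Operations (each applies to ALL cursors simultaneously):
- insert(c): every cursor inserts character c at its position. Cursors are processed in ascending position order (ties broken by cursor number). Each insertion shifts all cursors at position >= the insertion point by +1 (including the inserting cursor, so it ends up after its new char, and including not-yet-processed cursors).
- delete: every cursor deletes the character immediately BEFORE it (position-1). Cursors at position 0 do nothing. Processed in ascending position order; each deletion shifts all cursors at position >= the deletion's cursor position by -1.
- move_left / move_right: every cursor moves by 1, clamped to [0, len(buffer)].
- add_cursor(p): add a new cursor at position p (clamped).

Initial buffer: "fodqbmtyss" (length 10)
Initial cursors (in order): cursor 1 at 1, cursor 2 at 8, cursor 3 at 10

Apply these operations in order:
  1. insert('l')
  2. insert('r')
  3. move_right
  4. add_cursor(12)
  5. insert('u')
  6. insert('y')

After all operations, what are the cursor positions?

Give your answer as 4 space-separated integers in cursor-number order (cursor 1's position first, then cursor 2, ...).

After op 1 (insert('l')): buffer="flodqbmtylssl" (len 13), cursors c1@2 c2@10 c3@13, authorship .1.......2..3
After op 2 (insert('r')): buffer="flrodqbmtylrsslr" (len 16), cursors c1@3 c2@12 c3@16, authorship .11.......22..33
After op 3 (move_right): buffer="flrodqbmtylrsslr" (len 16), cursors c1@4 c2@13 c3@16, authorship .11.......22..33
After op 4 (add_cursor(12)): buffer="flrodqbmtylrsslr" (len 16), cursors c1@4 c4@12 c2@13 c3@16, authorship .11.......22..33
After op 5 (insert('u')): buffer="flroudqbmtylrususlru" (len 20), cursors c1@5 c4@14 c2@16 c3@20, authorship .11.1......224.2.333
After op 6 (insert('y')): buffer="flrouydqbmtylruysuyslruy" (len 24), cursors c1@6 c4@16 c2@19 c3@24, authorship .11.11......2244.22.3333

Answer: 6 19 24 16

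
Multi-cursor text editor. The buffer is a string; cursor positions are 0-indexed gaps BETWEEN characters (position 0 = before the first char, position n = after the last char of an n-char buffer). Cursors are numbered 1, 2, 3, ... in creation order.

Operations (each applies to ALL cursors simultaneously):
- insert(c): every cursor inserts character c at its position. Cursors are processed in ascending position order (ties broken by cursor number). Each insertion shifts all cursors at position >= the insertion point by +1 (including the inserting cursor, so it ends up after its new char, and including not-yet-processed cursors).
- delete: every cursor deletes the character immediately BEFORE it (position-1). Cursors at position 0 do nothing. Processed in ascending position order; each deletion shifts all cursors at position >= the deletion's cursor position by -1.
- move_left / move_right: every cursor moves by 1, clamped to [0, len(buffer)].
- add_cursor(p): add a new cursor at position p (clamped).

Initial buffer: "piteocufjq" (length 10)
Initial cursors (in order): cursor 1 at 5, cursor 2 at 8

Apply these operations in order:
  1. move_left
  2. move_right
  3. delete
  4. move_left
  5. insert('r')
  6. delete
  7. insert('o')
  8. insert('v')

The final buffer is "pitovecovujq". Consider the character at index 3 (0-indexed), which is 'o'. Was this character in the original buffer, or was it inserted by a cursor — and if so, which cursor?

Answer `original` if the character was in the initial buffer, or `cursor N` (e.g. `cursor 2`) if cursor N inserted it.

After op 1 (move_left): buffer="piteocufjq" (len 10), cursors c1@4 c2@7, authorship ..........
After op 2 (move_right): buffer="piteocufjq" (len 10), cursors c1@5 c2@8, authorship ..........
After op 3 (delete): buffer="pitecujq" (len 8), cursors c1@4 c2@6, authorship ........
After op 4 (move_left): buffer="pitecujq" (len 8), cursors c1@3 c2@5, authorship ........
After op 5 (insert('r')): buffer="pitrecrujq" (len 10), cursors c1@4 c2@7, authorship ...1..2...
After op 6 (delete): buffer="pitecujq" (len 8), cursors c1@3 c2@5, authorship ........
After op 7 (insert('o')): buffer="pitoecoujq" (len 10), cursors c1@4 c2@7, authorship ...1..2...
After op 8 (insert('v')): buffer="pitovecovujq" (len 12), cursors c1@5 c2@9, authorship ...11..22...
Authorship (.=original, N=cursor N): . . . 1 1 . . 2 2 . . .
Index 3: author = 1

Answer: cursor 1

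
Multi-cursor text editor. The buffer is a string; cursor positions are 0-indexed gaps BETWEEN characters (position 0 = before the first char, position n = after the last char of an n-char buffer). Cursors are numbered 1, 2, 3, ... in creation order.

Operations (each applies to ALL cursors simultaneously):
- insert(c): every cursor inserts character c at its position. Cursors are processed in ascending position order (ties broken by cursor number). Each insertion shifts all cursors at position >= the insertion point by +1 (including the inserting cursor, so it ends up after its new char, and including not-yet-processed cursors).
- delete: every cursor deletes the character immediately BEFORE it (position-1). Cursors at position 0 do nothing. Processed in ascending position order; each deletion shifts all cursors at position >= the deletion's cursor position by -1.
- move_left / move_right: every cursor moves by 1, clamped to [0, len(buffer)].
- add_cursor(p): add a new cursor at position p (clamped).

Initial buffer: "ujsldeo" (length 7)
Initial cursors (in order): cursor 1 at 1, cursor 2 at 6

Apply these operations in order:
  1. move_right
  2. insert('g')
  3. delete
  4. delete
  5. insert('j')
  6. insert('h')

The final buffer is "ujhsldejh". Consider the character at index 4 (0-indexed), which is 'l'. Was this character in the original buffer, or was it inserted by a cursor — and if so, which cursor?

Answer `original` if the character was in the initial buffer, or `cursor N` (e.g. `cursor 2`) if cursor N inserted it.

Answer: original

Derivation:
After op 1 (move_right): buffer="ujsldeo" (len 7), cursors c1@2 c2@7, authorship .......
After op 2 (insert('g')): buffer="ujgsldeog" (len 9), cursors c1@3 c2@9, authorship ..1.....2
After op 3 (delete): buffer="ujsldeo" (len 7), cursors c1@2 c2@7, authorship .......
After op 4 (delete): buffer="uslde" (len 5), cursors c1@1 c2@5, authorship .....
After op 5 (insert('j')): buffer="ujsldej" (len 7), cursors c1@2 c2@7, authorship .1....2
After op 6 (insert('h')): buffer="ujhsldejh" (len 9), cursors c1@3 c2@9, authorship .11....22
Authorship (.=original, N=cursor N): . 1 1 . . . . 2 2
Index 4: author = original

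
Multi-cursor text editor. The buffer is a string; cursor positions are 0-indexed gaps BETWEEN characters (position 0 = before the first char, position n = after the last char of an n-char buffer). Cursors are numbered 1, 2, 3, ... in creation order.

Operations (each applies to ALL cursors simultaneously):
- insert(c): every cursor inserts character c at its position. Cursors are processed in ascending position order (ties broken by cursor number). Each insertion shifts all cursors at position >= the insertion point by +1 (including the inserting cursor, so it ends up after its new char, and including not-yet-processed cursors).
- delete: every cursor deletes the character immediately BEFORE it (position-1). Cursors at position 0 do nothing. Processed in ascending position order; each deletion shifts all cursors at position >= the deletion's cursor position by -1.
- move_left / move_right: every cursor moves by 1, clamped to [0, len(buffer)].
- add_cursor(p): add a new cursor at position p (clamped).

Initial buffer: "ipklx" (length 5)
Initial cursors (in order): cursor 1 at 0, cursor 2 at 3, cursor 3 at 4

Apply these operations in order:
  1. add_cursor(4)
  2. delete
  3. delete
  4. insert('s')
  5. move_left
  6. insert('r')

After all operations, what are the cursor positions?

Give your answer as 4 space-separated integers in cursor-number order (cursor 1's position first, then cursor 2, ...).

After op 1 (add_cursor(4)): buffer="ipklx" (len 5), cursors c1@0 c2@3 c3@4 c4@4, authorship .....
After op 2 (delete): buffer="ix" (len 2), cursors c1@0 c2@1 c3@1 c4@1, authorship ..
After op 3 (delete): buffer="x" (len 1), cursors c1@0 c2@0 c3@0 c4@0, authorship .
After op 4 (insert('s')): buffer="ssssx" (len 5), cursors c1@4 c2@4 c3@4 c4@4, authorship 1234.
After op 5 (move_left): buffer="ssssx" (len 5), cursors c1@3 c2@3 c3@3 c4@3, authorship 1234.
After op 6 (insert('r')): buffer="sssrrrrsx" (len 9), cursors c1@7 c2@7 c3@7 c4@7, authorship 12312344.

Answer: 7 7 7 7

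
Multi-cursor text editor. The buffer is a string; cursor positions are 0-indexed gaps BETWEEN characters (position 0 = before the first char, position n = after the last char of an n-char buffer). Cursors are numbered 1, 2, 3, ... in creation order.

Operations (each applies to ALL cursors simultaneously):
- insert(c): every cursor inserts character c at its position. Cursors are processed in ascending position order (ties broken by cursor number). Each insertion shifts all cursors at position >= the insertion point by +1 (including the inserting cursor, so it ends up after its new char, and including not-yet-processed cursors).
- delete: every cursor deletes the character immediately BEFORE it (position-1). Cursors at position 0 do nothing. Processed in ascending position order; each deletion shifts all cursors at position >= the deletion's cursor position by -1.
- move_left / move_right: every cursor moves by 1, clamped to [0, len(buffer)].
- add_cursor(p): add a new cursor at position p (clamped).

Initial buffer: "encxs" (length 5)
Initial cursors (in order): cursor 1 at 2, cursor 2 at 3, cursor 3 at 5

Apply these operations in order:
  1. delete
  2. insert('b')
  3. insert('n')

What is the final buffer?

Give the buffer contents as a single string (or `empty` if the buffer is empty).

Answer: ebbnnxbn

Derivation:
After op 1 (delete): buffer="ex" (len 2), cursors c1@1 c2@1 c3@2, authorship ..
After op 2 (insert('b')): buffer="ebbxb" (len 5), cursors c1@3 c2@3 c3@5, authorship .12.3
After op 3 (insert('n')): buffer="ebbnnxbn" (len 8), cursors c1@5 c2@5 c3@8, authorship .1212.33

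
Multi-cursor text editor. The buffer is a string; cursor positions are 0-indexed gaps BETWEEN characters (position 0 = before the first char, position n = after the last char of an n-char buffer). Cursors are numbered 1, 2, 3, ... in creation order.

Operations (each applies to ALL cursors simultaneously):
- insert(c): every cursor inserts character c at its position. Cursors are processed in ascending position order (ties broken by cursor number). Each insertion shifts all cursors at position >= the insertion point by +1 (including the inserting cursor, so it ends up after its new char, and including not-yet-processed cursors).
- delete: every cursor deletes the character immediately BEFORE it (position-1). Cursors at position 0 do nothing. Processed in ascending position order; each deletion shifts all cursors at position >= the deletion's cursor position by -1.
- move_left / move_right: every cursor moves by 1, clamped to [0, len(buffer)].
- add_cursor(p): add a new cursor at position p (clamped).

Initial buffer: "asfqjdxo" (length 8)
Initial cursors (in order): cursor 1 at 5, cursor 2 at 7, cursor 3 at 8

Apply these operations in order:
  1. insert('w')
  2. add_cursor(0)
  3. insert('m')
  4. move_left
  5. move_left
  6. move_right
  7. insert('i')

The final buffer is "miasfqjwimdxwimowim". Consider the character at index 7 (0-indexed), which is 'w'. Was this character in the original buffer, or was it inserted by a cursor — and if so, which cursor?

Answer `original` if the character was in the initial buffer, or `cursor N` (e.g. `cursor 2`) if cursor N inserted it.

After op 1 (insert('w')): buffer="asfqjwdxwow" (len 11), cursors c1@6 c2@9 c3@11, authorship .....1..2.3
After op 2 (add_cursor(0)): buffer="asfqjwdxwow" (len 11), cursors c4@0 c1@6 c2@9 c3@11, authorship .....1..2.3
After op 3 (insert('m')): buffer="masfqjwmdxwmowm" (len 15), cursors c4@1 c1@8 c2@12 c3@15, authorship 4.....11..22.33
After op 4 (move_left): buffer="masfqjwmdxwmowm" (len 15), cursors c4@0 c1@7 c2@11 c3@14, authorship 4.....11..22.33
After op 5 (move_left): buffer="masfqjwmdxwmowm" (len 15), cursors c4@0 c1@6 c2@10 c3@13, authorship 4.....11..22.33
After op 6 (move_right): buffer="masfqjwmdxwmowm" (len 15), cursors c4@1 c1@7 c2@11 c3@14, authorship 4.....11..22.33
After op 7 (insert('i')): buffer="miasfqjwimdxwimowim" (len 19), cursors c4@2 c1@9 c2@14 c3@18, authorship 44.....111..222.333
Authorship (.=original, N=cursor N): 4 4 . . . . . 1 1 1 . . 2 2 2 . 3 3 3
Index 7: author = 1

Answer: cursor 1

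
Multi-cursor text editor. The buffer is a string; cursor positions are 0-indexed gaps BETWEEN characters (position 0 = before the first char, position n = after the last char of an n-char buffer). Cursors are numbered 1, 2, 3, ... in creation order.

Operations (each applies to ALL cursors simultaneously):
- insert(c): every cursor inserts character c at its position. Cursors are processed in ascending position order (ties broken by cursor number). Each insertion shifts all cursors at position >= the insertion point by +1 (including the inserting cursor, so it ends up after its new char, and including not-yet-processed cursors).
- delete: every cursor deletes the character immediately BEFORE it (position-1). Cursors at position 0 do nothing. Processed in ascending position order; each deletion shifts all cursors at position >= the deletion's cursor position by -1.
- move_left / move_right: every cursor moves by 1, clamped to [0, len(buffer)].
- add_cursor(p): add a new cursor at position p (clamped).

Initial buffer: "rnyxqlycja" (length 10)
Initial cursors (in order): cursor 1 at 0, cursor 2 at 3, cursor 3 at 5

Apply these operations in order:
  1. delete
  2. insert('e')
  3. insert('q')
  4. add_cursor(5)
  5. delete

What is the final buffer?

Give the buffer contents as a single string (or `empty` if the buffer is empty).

Answer: ernxelycja

Derivation:
After op 1 (delete): buffer="rnxlycja" (len 8), cursors c1@0 c2@2 c3@3, authorship ........
After op 2 (insert('e')): buffer="ernexelycja" (len 11), cursors c1@1 c2@4 c3@6, authorship 1..2.3.....
After op 3 (insert('q')): buffer="eqrneqxeqlycja" (len 14), cursors c1@2 c2@6 c3@9, authorship 11..22.33.....
After op 4 (add_cursor(5)): buffer="eqrneqxeqlycja" (len 14), cursors c1@2 c4@5 c2@6 c3@9, authorship 11..22.33.....
After op 5 (delete): buffer="ernxelycja" (len 10), cursors c1@1 c2@3 c4@3 c3@5, authorship 1...3.....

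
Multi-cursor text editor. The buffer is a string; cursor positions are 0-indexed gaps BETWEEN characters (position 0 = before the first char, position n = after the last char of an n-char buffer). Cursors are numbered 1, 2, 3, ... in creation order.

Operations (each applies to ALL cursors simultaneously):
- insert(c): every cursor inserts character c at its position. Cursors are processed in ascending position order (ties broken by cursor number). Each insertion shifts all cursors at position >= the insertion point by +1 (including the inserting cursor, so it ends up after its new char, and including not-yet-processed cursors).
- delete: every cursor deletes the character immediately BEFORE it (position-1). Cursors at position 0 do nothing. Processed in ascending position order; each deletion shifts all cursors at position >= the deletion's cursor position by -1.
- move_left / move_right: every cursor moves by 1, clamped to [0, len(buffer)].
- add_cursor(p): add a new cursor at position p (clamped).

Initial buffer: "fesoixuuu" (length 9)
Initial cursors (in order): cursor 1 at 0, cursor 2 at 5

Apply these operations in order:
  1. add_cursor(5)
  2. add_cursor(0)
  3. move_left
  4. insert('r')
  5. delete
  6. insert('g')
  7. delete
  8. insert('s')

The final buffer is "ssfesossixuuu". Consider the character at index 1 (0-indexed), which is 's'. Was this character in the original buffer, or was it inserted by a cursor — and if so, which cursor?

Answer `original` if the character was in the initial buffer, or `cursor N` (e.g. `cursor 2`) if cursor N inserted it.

After op 1 (add_cursor(5)): buffer="fesoixuuu" (len 9), cursors c1@0 c2@5 c3@5, authorship .........
After op 2 (add_cursor(0)): buffer="fesoixuuu" (len 9), cursors c1@0 c4@0 c2@5 c3@5, authorship .........
After op 3 (move_left): buffer="fesoixuuu" (len 9), cursors c1@0 c4@0 c2@4 c3@4, authorship .........
After op 4 (insert('r')): buffer="rrfesorrixuuu" (len 13), cursors c1@2 c4@2 c2@8 c3@8, authorship 14....23.....
After op 5 (delete): buffer="fesoixuuu" (len 9), cursors c1@0 c4@0 c2@4 c3@4, authorship .........
After op 6 (insert('g')): buffer="ggfesoggixuuu" (len 13), cursors c1@2 c4@2 c2@8 c3@8, authorship 14....23.....
After op 7 (delete): buffer="fesoixuuu" (len 9), cursors c1@0 c4@0 c2@4 c3@4, authorship .........
After op 8 (insert('s')): buffer="ssfesossixuuu" (len 13), cursors c1@2 c4@2 c2@8 c3@8, authorship 14....23.....
Authorship (.=original, N=cursor N): 1 4 . . . . 2 3 . . . . .
Index 1: author = 4

Answer: cursor 4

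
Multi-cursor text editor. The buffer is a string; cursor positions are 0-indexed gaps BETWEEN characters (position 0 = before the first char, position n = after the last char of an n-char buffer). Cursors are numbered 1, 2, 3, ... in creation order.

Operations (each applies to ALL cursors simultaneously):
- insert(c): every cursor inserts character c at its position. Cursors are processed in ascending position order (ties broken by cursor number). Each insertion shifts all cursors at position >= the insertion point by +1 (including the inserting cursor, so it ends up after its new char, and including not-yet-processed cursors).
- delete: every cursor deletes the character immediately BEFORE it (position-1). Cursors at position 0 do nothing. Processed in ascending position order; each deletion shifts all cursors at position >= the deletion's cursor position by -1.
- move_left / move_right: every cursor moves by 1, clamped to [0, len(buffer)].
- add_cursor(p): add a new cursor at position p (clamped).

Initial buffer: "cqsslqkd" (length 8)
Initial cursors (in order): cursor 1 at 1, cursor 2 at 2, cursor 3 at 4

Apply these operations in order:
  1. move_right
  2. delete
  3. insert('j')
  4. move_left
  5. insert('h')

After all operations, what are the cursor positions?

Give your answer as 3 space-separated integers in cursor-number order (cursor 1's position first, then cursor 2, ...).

Answer: 4 4 7

Derivation:
After op 1 (move_right): buffer="cqsslqkd" (len 8), cursors c1@2 c2@3 c3@5, authorship ........
After op 2 (delete): buffer="csqkd" (len 5), cursors c1@1 c2@1 c3@2, authorship .....
After op 3 (insert('j')): buffer="cjjsjqkd" (len 8), cursors c1@3 c2@3 c3@5, authorship .12.3...
After op 4 (move_left): buffer="cjjsjqkd" (len 8), cursors c1@2 c2@2 c3@4, authorship .12.3...
After op 5 (insert('h')): buffer="cjhhjshjqkd" (len 11), cursors c1@4 c2@4 c3@7, authorship .1122.33...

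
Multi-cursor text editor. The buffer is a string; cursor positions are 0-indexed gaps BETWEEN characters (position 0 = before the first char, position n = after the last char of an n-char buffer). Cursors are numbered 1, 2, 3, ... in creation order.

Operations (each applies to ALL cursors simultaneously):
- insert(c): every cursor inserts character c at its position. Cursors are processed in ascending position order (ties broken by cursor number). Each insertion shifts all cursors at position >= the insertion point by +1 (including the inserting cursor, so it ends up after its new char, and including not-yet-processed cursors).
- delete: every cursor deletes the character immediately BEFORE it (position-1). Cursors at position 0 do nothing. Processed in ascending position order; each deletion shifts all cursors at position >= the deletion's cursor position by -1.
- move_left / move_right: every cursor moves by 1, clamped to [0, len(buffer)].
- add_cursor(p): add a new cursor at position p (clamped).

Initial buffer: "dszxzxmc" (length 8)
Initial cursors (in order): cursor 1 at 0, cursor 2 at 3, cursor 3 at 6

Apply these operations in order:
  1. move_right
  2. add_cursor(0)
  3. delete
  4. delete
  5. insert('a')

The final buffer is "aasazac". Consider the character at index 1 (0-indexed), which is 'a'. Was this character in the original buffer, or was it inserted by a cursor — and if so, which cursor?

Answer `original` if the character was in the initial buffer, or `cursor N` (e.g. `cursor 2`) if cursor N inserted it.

Answer: cursor 4

Derivation:
After op 1 (move_right): buffer="dszxzxmc" (len 8), cursors c1@1 c2@4 c3@7, authorship ........
After op 2 (add_cursor(0)): buffer="dszxzxmc" (len 8), cursors c4@0 c1@1 c2@4 c3@7, authorship ........
After op 3 (delete): buffer="szzxc" (len 5), cursors c1@0 c4@0 c2@2 c3@4, authorship .....
After op 4 (delete): buffer="szc" (len 3), cursors c1@0 c4@0 c2@1 c3@2, authorship ...
After op 5 (insert('a')): buffer="aasazac" (len 7), cursors c1@2 c4@2 c2@4 c3@6, authorship 14.2.3.
Authorship (.=original, N=cursor N): 1 4 . 2 . 3 .
Index 1: author = 4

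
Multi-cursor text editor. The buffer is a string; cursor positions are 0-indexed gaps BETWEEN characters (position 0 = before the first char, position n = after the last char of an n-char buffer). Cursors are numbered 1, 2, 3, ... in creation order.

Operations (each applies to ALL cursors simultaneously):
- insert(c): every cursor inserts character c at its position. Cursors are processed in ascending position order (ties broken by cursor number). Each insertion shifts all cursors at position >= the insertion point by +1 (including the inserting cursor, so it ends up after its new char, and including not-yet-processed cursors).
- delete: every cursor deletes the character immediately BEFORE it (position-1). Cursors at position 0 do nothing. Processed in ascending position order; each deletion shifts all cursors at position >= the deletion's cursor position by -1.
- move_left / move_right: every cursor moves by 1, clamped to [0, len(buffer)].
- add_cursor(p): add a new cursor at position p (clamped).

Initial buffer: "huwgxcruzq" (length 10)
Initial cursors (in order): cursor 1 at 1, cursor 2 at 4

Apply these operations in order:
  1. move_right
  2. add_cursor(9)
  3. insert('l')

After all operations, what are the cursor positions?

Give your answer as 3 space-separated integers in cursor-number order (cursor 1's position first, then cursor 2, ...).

Answer: 3 7 12

Derivation:
After op 1 (move_right): buffer="huwgxcruzq" (len 10), cursors c1@2 c2@5, authorship ..........
After op 2 (add_cursor(9)): buffer="huwgxcruzq" (len 10), cursors c1@2 c2@5 c3@9, authorship ..........
After op 3 (insert('l')): buffer="hulwgxlcruzlq" (len 13), cursors c1@3 c2@7 c3@12, authorship ..1...2....3.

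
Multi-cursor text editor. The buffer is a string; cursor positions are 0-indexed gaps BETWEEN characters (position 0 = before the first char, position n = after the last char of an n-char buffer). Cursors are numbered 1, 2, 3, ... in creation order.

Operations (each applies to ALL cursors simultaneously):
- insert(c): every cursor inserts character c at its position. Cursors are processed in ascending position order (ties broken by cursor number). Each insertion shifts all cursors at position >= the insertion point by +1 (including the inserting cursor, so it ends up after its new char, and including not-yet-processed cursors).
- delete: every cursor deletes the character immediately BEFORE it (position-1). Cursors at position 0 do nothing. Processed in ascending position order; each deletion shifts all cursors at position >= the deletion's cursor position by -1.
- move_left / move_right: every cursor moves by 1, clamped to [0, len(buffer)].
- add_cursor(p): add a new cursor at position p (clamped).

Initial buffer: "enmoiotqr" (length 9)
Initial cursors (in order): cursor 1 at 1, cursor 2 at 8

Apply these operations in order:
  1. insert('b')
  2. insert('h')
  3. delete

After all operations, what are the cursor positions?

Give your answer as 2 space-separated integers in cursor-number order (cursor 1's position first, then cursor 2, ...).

Answer: 2 10

Derivation:
After op 1 (insert('b')): buffer="ebnmoiotqbr" (len 11), cursors c1@2 c2@10, authorship .1.......2.
After op 2 (insert('h')): buffer="ebhnmoiotqbhr" (len 13), cursors c1@3 c2@12, authorship .11.......22.
After op 3 (delete): buffer="ebnmoiotqbr" (len 11), cursors c1@2 c2@10, authorship .1.......2.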